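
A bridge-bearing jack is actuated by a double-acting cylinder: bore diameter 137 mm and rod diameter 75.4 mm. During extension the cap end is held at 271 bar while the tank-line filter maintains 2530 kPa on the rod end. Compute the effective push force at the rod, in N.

F ≈ 3.73e5 N

Cap-side area A_cap = π/4 × (137 mm)² = 14740 mm^2
Rod-side annular area A_ann = π/4 × (137² − 75.4²) = 10280 mm^2
Net thrust = P_cap·A_cap − P_rod·A_ann = 3.995e5 N − 26000 N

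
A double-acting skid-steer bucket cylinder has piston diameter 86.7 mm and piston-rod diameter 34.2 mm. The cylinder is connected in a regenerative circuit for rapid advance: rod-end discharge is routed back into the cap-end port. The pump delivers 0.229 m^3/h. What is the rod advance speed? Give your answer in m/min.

v ≈ 4.15 m/min

In regeneration the rod-end outflow joins the pump flow into the cap end, so the net volume the pump must supply per unit advance equals the rod cross-section area.
Rod cross-section A_rod = π/4 × (34.2 mm)² = 918.6 mm^2
v = Q_pump / A_rod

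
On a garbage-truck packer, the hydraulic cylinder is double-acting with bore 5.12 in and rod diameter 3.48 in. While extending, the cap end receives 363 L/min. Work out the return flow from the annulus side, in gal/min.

Q_out ≈ 51.6 gal/min

Cap-side area A_cap = π/4 × (5.12 in)² = 20.59 in^2
Rod-side annular area A_ann = π/4 × (5.12² − 3.48²) = 11.08 in^2
Piston speed v = Q_in/A_cap; rod-end outflow Q_out = v × A_ann = Q_in × A_ann/A_cap.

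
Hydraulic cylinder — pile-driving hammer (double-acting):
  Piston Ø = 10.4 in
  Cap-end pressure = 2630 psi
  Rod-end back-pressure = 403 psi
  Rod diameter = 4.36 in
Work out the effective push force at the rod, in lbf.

F ≈ 1.95e5 lbf

Cap-side area A_cap = π/4 × (10.4 in)² = 84.95 in^2
Rod-side annular area A_ann = π/4 × (10.4² − 4.36²) = 70.02 in^2
Net thrust = P_cap·A_cap − P_rod·A_ann = 2.234e5 lbf − 28220 lbf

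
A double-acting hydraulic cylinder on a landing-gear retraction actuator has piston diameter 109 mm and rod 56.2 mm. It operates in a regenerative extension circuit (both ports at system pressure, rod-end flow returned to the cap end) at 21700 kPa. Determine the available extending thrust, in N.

With equal pressure on both faces, forces on the annular region cancel; the net push is pressure × rod cross-section.
Rod cross-section A_rod = π/4 × (56.2 mm)² = 2481 mm^2
F = P × A_rod

F ≈ 53800 N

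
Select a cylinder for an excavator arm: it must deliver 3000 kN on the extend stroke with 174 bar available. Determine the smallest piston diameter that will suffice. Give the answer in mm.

Extension force acts on the full piston face: F = P × (π/4)D².
D = √(4F / (πP)) = √(4 × 3000 kN / (π × 174 bar))

D ≈ 469 mm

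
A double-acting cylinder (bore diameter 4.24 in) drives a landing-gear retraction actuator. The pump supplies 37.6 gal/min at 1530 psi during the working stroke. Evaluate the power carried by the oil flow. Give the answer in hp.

W ≈ 33.6 hp

Hydraulic power = P × Q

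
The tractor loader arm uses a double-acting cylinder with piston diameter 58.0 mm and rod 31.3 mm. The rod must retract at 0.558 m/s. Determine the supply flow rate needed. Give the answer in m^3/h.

Q ≈ 3.76 m^3/h

Rod-side annular area A_ann = π/4 × (58.0² − 31.3²) = 1873 mm^2
Q = A × v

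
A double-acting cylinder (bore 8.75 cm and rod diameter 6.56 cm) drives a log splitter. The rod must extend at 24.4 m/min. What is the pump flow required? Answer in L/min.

Q ≈ 147 L/min

Cap-side area A_cap = π/4 × (8.75 cm)² = 60.13 cm^2
Q = A × v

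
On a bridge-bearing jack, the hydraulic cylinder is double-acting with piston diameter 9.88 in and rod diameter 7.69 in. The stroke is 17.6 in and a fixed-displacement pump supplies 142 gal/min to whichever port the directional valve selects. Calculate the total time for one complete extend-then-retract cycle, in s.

Cap-side area A_cap = π/4 × (9.88 in)² = 76.67 in^2
Rod-side annular area A_ann = π/4 × (9.88² − 7.69²) = 30.22 in^2
t_ext = A_cap·L/Q = 2.468 s
t_ret = A_ann·L/Q = 0.9729 s
t_cycle = t_ext + t_ret

t ≈ 3.44 s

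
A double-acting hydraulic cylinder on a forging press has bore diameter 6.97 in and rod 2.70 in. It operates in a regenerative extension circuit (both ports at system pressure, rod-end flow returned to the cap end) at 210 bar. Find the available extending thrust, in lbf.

With equal pressure on both faces, forces on the annular region cancel; the net push is pressure × rod cross-section.
Rod cross-section A_rod = π/4 × (2.70 in)² = 5.726 in^2
F = P × A_rod

F ≈ 17400 lbf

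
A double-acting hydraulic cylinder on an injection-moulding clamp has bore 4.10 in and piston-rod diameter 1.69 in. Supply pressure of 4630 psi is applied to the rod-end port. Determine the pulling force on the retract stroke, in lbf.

Rod-side annular area A_ann = π/4 × (4.10² − 1.69²) = 10.96 in^2
On retraction the pressure acts on the annular area (bore minus rod).
F = P × A_ann

F ≈ 50700 lbf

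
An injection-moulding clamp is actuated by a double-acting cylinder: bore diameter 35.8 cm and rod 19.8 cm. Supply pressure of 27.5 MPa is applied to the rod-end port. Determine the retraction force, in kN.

Rod-side annular area A_ann = π/4 × (35.8² − 19.8²) = 698.7 cm^2
On retraction the pressure acts on the annular area (bore minus rod).
F = P × A_ann

F ≈ 1920 kN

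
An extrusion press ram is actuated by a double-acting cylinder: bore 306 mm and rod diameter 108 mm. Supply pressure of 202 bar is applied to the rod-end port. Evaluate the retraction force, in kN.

Rod-side annular area A_ann = π/4 × (306² − 108²) = 64380 mm^2
On retraction the pressure acts on the annular area (bore minus rod).
F = P × A_ann

F ≈ 1300 kN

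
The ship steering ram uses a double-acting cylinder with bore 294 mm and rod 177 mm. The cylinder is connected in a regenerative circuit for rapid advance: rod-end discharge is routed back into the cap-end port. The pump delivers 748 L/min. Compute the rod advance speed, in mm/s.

v ≈ 507 mm/s

In regeneration the rod-end outflow joins the pump flow into the cap end, so the net volume the pump must supply per unit advance equals the rod cross-section area.
Rod cross-section A_rod = π/4 × (177 mm)² = 24610 mm^2
v = Q_pump / A_rod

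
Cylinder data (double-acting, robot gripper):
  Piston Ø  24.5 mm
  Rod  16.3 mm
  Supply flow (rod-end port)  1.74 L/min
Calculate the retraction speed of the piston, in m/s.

Rod-side annular area A_ann = π/4 × (24.5² − 16.3²) = 262.8 mm^2
Flow into the rod-end port fills the annular volume.
v = Q / A

v ≈ 0.110 m/s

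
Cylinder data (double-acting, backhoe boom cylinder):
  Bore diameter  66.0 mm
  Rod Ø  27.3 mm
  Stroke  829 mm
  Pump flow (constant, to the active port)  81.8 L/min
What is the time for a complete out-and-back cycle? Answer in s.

Cap-side area A_cap = π/4 × (66.0 mm)² = 3421 mm^2
Rod-side annular area A_ann = π/4 × (66.0² − 27.3²) = 2836 mm^2
t_ext = A_cap·L/Q = 2.080 s
t_ret = A_ann·L/Q = 1.724 s
t_cycle = t_ext + t_ret

t ≈ 3.80 s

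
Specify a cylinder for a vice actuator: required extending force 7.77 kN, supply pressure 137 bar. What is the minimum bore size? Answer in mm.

D ≈ 26.9 mm

Extension force acts on the full piston face: F = P × (π/4)D².
D = √(4F / (πP)) = √(4 × 7.77 kN / (π × 137 bar))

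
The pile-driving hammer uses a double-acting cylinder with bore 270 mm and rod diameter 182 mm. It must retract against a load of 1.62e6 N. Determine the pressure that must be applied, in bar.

Rod-side annular area A_ann = π/4 × (270² − 182²) = 31240 mm^2
Retraction: pressure acts on the annular area.
P = F / A = 1.62e6 N / A

P ≈ 519 bar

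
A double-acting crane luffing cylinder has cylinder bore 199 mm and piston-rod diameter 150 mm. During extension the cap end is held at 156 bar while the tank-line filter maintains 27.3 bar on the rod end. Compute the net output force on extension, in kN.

Cap-side area A_cap = π/4 × (199 mm)² = 31100 mm^2
Rod-side annular area A_ann = π/4 × (199² − 150²) = 13430 mm^2
Net thrust = P_cap·A_cap − P_rod·A_ann = 485.2 kN − 36.67 kN

F ≈ 449 kN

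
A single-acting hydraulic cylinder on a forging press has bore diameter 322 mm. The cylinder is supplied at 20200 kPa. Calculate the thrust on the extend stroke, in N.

F ≈ 1.64e6 N

Cap-side area A_cap = π/4 × (322 mm)² = 81430 mm^2
F = P × A_cap = 20200 kPa × A_cap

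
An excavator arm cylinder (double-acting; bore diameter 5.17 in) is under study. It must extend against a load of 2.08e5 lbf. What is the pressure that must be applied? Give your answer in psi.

Cap-side area A_cap = π/4 × (5.17 in)² = 20.99 in^2
P = F / A = 2.08e5 lbf / A

P ≈ 9910 psi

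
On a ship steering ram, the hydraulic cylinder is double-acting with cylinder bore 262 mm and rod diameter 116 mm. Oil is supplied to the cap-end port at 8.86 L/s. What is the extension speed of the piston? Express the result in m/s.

v ≈ 0.164 m/s

Cap-side area A_cap = π/4 × (262 mm)² = 53910 mm^2
v = Q / A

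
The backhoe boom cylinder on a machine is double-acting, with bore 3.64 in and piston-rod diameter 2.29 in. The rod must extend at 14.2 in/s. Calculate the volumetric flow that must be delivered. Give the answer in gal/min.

Cap-side area A_cap = π/4 × (3.64 in)² = 10.41 in^2
Q = A × v

Q ≈ 38.4 gal/min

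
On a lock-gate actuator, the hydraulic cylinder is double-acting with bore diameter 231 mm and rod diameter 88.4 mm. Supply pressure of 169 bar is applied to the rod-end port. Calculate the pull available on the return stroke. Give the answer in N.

Rod-side annular area A_ann = π/4 × (231² − 88.4²) = 35770 mm^2
On retraction the pressure acts on the annular area (bore minus rod).
F = P × A_ann

F ≈ 6.05e5 N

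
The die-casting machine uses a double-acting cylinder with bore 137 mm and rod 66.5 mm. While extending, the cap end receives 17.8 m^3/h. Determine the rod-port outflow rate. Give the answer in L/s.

Cap-side area A_cap = π/4 × (137 mm)² = 14740 mm^2
Rod-side annular area A_ann = π/4 × (137² − 66.5²) = 11270 mm^2
Piston speed v = Q_in/A_cap; rod-end outflow Q_out = v × A_ann = Q_in × A_ann/A_cap.

Q_out ≈ 3.78 L/s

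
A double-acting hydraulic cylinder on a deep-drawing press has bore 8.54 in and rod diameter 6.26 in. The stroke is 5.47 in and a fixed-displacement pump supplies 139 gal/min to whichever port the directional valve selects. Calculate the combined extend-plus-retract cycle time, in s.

t ≈ 0.856 s

Cap-side area A_cap = π/4 × (8.54 in)² = 57.28 in^2
Rod-side annular area A_ann = π/4 × (8.54² − 6.26²) = 26.50 in^2
t_ext = A_cap·L/Q = 0.5855 s
t_ret = A_ann·L/Q = 0.2709 s
t_cycle = t_ext + t_ret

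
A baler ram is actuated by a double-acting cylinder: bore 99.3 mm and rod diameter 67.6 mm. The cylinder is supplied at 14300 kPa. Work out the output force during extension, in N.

F ≈ 1.11e5 N

Cap-side area A_cap = π/4 × (99.3 mm)² = 7744 mm^2
F = P × A_cap = 14300 kPa × A_cap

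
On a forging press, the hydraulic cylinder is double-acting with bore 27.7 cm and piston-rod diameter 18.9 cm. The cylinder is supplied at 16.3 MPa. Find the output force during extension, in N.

Cap-side area A_cap = π/4 × (27.7 cm)² = 602.6 cm^2
F = P × A_cap = 16.3 MPa × A_cap

F ≈ 9.82e5 N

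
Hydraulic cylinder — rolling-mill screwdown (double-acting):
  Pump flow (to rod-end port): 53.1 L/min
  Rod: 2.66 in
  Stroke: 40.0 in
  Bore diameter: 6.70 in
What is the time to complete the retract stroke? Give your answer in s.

Rod-side annular area A_ann = π/4 × (6.70² − 2.66²) = 29.70 in^2
Swept volume V = A × L; t = V / Q = A·L / Q

t ≈ 22.0 s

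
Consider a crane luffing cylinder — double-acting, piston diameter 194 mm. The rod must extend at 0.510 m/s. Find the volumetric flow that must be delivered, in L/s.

Cap-side area A_cap = π/4 × (194 mm)² = 29560 mm^2
Q = A × v

Q ≈ 15.1 L/s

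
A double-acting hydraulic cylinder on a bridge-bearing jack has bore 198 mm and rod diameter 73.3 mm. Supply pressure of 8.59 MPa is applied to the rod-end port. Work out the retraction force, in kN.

Rod-side annular area A_ann = π/4 × (198² − 73.3²) = 26570 mm^2
On retraction the pressure acts on the annular area (bore minus rod).
F = P × A_ann

F ≈ 228 kN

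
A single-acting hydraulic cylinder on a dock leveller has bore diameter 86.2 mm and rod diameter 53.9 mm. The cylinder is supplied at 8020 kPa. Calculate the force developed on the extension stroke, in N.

Cap-side area A_cap = π/4 × (86.2 mm)² = 5836 mm^2
F = P × A_cap = 8020 kPa × A_cap

F ≈ 46800 N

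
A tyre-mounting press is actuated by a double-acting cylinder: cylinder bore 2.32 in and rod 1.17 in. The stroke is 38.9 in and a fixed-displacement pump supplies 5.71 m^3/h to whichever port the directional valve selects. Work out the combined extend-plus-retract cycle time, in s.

Cap-side area A_cap = π/4 × (2.32 in)² = 4.227 in^2
Rod-side annular area A_ann = π/4 × (2.32² − 1.17²) = 3.152 in^2
t_ext = A_cap·L/Q = 1.699 s
t_ret = A_ann·L/Q = 1.267 s
t_cycle = t_ext + t_ret

t ≈ 2.97 s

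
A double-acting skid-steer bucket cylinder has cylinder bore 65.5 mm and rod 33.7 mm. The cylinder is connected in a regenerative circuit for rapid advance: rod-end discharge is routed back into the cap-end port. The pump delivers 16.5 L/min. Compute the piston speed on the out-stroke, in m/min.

v ≈ 18.5 m/min

In regeneration the rod-end outflow joins the pump flow into the cap end, so the net volume the pump must supply per unit advance equals the rod cross-section area.
Rod cross-section A_rod = π/4 × (33.7 mm)² = 892.0 mm^2
v = Q_pump / A_rod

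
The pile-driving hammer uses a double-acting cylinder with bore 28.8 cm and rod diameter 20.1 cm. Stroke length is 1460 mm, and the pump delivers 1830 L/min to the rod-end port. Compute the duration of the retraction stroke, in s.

Rod-side annular area A_ann = π/4 × (28.8² − 20.1²) = 334.1 cm^2
Swept volume V = A × L; t = V / Q = A·L / Q

t ≈ 1.60 s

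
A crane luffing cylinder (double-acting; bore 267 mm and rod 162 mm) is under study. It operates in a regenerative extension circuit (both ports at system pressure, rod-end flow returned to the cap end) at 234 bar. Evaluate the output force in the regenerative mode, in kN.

With equal pressure on both faces, forces on the annular region cancel; the net push is pressure × rod cross-section.
Rod cross-section A_rod = π/4 × (162 mm)² = 20610 mm^2
F = P × A_rod

F ≈ 482 kN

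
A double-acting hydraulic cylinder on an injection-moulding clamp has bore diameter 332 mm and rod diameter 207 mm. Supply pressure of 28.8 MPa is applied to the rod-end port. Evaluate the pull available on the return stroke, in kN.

Rod-side annular area A_ann = π/4 × (332² − 207²) = 52920 mm^2
On retraction the pressure acts on the annular area (bore minus rod).
F = P × A_ann

F ≈ 1520 kN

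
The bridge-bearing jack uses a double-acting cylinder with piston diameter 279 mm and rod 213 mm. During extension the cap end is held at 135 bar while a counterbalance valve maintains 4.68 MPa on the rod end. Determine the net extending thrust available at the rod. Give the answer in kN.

F ≈ 706 kN

Cap-side area A_cap = π/4 × (279 mm)² = 61140 mm^2
Rod-side annular area A_ann = π/4 × (279² − 213²) = 25500 mm^2
Net thrust = P_cap·A_cap − P_rod·A_ann = 825.3 kN − 119.4 kN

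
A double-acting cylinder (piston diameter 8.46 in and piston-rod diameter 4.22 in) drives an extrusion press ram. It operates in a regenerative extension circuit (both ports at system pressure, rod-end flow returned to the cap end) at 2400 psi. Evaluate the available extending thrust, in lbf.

With equal pressure on both faces, forces on the annular region cancel; the net push is pressure × rod cross-section.
Rod cross-section A_rod = π/4 × (4.22 in)² = 13.99 in^2
F = P × A_rod

F ≈ 33600 lbf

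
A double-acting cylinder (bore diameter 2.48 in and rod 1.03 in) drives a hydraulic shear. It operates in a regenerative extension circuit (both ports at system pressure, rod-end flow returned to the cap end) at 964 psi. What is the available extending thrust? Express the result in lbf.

F ≈ 803 lbf

With equal pressure on both faces, forces on the annular region cancel; the net push is pressure × rod cross-section.
Rod cross-section A_rod = π/4 × (1.03 in)² = 0.8332 in^2
F = P × A_rod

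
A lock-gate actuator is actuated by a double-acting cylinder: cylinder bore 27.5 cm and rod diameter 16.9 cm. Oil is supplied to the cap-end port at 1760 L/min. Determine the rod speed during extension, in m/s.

v ≈ 0.494 m/s

Cap-side area A_cap = π/4 × (27.5 cm)² = 594.0 cm^2
v = Q / A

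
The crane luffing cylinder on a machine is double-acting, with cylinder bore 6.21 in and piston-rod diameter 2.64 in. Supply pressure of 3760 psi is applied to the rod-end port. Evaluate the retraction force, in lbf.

F ≈ 93300 lbf

Rod-side annular area A_ann = π/4 × (6.21² − 2.64²) = 24.81 in^2
On retraction the pressure acts on the annular area (bore minus rod).
F = P × A_ann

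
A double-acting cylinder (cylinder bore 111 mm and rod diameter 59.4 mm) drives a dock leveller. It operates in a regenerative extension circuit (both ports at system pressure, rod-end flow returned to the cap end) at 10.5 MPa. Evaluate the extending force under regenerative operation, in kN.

With equal pressure on both faces, forces on the annular region cancel; the net push is pressure × rod cross-section.
Rod cross-section A_rod = π/4 × (59.4 mm)² = 2771 mm^2
F = P × A_rod

F ≈ 29.1 kN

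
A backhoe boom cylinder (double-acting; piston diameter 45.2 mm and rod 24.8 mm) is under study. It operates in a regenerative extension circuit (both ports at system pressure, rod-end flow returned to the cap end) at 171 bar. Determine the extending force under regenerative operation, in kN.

F ≈ 8.26 kN

With equal pressure on both faces, forces on the annular region cancel; the net push is pressure × rod cross-section.
Rod cross-section A_rod = π/4 × (24.8 mm)² = 483.1 mm^2
F = P × A_rod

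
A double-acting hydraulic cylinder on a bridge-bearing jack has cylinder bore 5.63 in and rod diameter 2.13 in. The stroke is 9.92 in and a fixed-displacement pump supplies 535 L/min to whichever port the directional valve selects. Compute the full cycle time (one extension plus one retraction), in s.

Cap-side area A_cap = π/4 × (5.63 in)² = 24.89 in^2
Rod-side annular area A_ann = π/4 × (5.63² − 2.13²) = 21.33 in^2
t_ext = A_cap·L/Q = 0.4539 s
t_ret = A_ann·L/Q = 0.3889 s
t_cycle = t_ext + t_ret

t ≈ 0.843 s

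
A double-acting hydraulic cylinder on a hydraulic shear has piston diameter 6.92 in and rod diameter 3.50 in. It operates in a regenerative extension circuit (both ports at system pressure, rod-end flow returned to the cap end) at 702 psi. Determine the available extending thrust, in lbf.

F ≈ 6750 lbf

With equal pressure on both faces, forces on the annular region cancel; the net push is pressure × rod cross-section.
Rod cross-section A_rod = π/4 × (3.50 in)² = 9.621 in^2
F = P × A_rod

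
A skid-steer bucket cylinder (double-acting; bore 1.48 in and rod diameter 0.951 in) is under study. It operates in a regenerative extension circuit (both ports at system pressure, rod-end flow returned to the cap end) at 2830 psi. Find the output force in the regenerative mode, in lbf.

F ≈ 2010 lbf

With equal pressure on both faces, forces on the annular region cancel; the net push is pressure × rod cross-section.
Rod cross-section A_rod = π/4 × (0.951 in)² = 0.7103 in^2
F = P × A_rod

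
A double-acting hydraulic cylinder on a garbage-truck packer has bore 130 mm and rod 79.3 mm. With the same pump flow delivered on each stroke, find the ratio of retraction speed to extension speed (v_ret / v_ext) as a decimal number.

v_ret/v_ext ≈ 1.59

Cap-side area A_cap = π/4 × (130 mm)² = 13270 mm^2
Rod-side annular area A_ann = π/4 × (130² − 79.3²) = 8334 mm^2
For equal Q, v ∝ 1/A, so v_ret/v_ext = A_cap/A_ann.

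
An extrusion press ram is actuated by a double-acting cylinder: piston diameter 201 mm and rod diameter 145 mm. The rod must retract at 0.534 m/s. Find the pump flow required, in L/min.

Rod-side annular area A_ann = π/4 × (201² − 145²) = 15220 mm^2
Q = A × v

Q ≈ 488 L/min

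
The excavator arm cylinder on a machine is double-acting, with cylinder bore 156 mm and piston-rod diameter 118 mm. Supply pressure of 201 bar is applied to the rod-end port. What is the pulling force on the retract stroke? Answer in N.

Rod-side annular area A_ann = π/4 × (156² − 118²) = 8178 mm^2
On retraction the pressure acts on the annular area (bore minus rod).
F = P × A_ann

F ≈ 1.64e5 N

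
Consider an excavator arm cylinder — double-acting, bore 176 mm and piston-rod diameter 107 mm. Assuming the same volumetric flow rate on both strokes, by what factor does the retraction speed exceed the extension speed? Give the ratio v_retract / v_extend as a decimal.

Cap-side area A_cap = π/4 × (176 mm)² = 24330 mm^2
Rod-side annular area A_ann = π/4 × (176² − 107²) = 15340 mm^2
For equal Q, v ∝ 1/A, so v_ret/v_ext = A_cap/A_ann.

v_ret/v_ext ≈ 1.59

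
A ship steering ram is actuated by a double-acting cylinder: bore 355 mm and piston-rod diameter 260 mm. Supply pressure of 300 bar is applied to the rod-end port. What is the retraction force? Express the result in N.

Rod-side annular area A_ann = π/4 × (355² − 260²) = 45890 mm^2
On retraction the pressure acts on the annular area (bore minus rod).
F = P × A_ann

F ≈ 1.38e6 N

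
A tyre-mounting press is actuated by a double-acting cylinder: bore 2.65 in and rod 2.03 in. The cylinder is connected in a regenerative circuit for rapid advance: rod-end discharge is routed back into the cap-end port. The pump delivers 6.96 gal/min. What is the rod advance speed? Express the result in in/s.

v ≈ 8.28 in/s

In regeneration the rod-end outflow joins the pump flow into the cap end, so the net volume the pump must supply per unit advance equals the rod cross-section area.
Rod cross-section A_rod = π/4 × (2.03 in)² = 3.237 in^2
v = Q_pump / A_rod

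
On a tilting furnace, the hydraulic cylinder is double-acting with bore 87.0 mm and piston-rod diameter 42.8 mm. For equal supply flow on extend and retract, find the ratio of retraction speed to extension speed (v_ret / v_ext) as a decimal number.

Cap-side area A_cap = π/4 × (87.0 mm)² = 5945 mm^2
Rod-side annular area A_ann = π/4 × (87.0² − 42.8²) = 4506 mm^2
For equal Q, v ∝ 1/A, so v_ret/v_ext = A_cap/A_ann.

v_ret/v_ext ≈ 1.32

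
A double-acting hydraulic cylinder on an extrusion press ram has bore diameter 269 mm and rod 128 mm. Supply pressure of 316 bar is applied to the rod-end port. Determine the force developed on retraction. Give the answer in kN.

F ≈ 1390 kN

Rod-side annular area A_ann = π/4 × (269² − 128²) = 43960 mm^2
On retraction the pressure acts on the annular area (bore minus rod).
F = P × A_ann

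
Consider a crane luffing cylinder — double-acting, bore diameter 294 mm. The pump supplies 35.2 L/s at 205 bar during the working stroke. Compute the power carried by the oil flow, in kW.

W ≈ 722 kW

Hydraulic power = P × Q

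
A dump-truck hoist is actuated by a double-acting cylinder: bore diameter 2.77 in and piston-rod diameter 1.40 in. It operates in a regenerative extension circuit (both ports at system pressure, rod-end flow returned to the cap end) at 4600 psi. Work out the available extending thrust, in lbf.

With equal pressure on both faces, forces on the annular region cancel; the net push is pressure × rod cross-section.
Rod cross-section A_rod = π/4 × (1.40 in)² = 1.539 in^2
F = P × A_rod

F ≈ 7080 lbf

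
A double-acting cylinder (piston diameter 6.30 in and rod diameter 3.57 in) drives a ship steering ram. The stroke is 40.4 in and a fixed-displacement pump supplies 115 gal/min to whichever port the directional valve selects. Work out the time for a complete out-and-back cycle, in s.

t ≈ 4.78 s

Cap-side area A_cap = π/4 × (6.30 in)² = 31.17 in^2
Rod-side annular area A_ann = π/4 × (6.30² − 3.57²) = 21.16 in^2
t_ext = A_cap·L/Q = 2.844 s
t_ret = A_ann·L/Q = 1.931 s
t_cycle = t_ext + t_ret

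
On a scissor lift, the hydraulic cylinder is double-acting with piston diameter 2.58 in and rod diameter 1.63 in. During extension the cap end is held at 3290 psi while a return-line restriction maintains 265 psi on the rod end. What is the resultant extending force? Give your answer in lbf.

Cap-side area A_cap = π/4 × (2.58 in)² = 5.228 in^2
Rod-side annular area A_ann = π/4 × (2.58² − 1.63²) = 3.141 in^2
Net thrust = P_cap·A_cap − P_rod·A_ann = 17200 lbf − 832.4 lbf

F ≈ 16400 lbf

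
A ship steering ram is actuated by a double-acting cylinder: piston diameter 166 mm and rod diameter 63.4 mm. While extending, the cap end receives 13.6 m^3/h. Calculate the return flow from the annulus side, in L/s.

Cap-side area A_cap = π/4 × (166 mm)² = 21640 mm^2
Rod-side annular area A_ann = π/4 × (166² − 63.4²) = 18490 mm^2
Piston speed v = Q_in/A_cap; rod-end outflow Q_out = v × A_ann = Q_in × A_ann/A_cap.

Q_out ≈ 3.23 L/s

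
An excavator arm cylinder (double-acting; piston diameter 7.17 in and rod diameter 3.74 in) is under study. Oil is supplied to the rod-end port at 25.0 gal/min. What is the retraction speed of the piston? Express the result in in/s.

Rod-side annular area A_ann = π/4 × (7.17² − 3.74²) = 29.39 in^2
Flow into the rod-end port fills the annular volume.
v = Q / A

v ≈ 3.27 in/s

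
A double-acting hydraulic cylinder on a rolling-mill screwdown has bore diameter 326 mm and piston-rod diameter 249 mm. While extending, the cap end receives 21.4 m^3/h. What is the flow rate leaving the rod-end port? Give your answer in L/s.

Cap-side area A_cap = π/4 × (326 mm)² = 83470 mm^2
Rod-side annular area A_ann = π/4 × (326² − 249²) = 34770 mm^2
Piston speed v = Q_in/A_cap; rod-end outflow Q_out = v × A_ann = Q_in × A_ann/A_cap.

Q_out ≈ 2.48 L/s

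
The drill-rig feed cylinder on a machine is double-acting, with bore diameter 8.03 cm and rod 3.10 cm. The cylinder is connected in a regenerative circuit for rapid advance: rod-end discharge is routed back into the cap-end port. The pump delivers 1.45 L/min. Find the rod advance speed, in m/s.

In regeneration the rod-end outflow joins the pump flow into the cap end, so the net volume the pump must supply per unit advance equals the rod cross-section area.
Rod cross-section A_rod = π/4 × (3.10 cm)² = 7.548 cm^2
v = Q_pump / A_rod

v ≈ 0.0320 m/s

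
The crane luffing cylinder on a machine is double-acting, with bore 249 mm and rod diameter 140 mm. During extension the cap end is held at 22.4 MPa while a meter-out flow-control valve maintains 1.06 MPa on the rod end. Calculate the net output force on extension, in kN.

F ≈ 1060 kN

Cap-side area A_cap = π/4 × (249 mm)² = 48700 mm^2
Rod-side annular area A_ann = π/4 × (249² − 140²) = 33300 mm^2
Net thrust = P_cap·A_cap − P_rod·A_ann = 1091 kN − 35.30 kN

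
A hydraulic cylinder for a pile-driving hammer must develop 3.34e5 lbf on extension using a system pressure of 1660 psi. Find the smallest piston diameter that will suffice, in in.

D ≈ 16.0 in

Extension force acts on the full piston face: F = P × (π/4)D².
D = √(4F / (πP)) = √(4 × 3.34e5 lbf / (π × 1660 psi))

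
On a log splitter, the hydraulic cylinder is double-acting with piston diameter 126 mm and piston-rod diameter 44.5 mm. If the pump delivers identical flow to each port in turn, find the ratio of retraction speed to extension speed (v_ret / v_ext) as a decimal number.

v_ret/v_ext ≈ 1.14

Cap-side area A_cap = π/4 × (126 mm)² = 12470 mm^2
Rod-side annular area A_ann = π/4 × (126² − 44.5²) = 10910 mm^2
For equal Q, v ∝ 1/A, so v_ret/v_ext = A_cap/A_ann.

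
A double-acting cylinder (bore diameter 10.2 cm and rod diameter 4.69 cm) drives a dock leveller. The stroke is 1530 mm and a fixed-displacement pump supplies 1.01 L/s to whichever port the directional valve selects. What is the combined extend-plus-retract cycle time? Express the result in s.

t ≈ 22.1 s

Cap-side area A_cap = π/4 × (10.2 cm)² = 81.71 cm^2
Rod-side annular area A_ann = π/4 × (10.2² − 4.69²) = 64.44 cm^2
t_ext = A_cap·L/Q = 12.38 s
t_ret = A_ann·L/Q = 9.761 s
t_cycle = t_ext + t_ret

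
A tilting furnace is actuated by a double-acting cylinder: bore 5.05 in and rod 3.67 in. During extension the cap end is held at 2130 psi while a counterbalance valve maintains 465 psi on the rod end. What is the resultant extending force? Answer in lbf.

Cap-side area A_cap = π/4 × (5.05 in)² = 20.03 in^2
Rod-side annular area A_ann = π/4 × (5.05² − 3.67²) = 9.451 in^2
Net thrust = P_cap·A_cap − P_rod·A_ann = 42660 lbf − 4395 lbf

F ≈ 38300 lbf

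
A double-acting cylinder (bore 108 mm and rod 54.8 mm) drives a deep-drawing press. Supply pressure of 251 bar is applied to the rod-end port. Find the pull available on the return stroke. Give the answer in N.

Rod-side annular area A_ann = π/4 × (108² − 54.8²) = 6802 mm^2
On retraction the pressure acts on the annular area (bore minus rod).
F = P × A_ann

F ≈ 1.71e5 N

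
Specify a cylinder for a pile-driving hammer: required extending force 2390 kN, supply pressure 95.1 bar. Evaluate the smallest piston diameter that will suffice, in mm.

Extension force acts on the full piston face: F = P × (π/4)D².
D = √(4F / (πP)) = √(4 × 2390 kN / (π × 95.1 bar))

D ≈ 566 mm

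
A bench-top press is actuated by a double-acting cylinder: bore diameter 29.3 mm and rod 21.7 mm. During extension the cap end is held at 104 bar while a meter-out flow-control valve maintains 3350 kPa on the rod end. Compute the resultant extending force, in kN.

Cap-side area A_cap = π/4 × (29.3 mm)² = 674.3 mm^2
Rod-side annular area A_ann = π/4 × (29.3² − 21.7²) = 304.4 mm^2
Net thrust = P_cap·A_cap − P_rod·A_ann = 7.012 kN − 1.020 kN

F ≈ 5.99 kN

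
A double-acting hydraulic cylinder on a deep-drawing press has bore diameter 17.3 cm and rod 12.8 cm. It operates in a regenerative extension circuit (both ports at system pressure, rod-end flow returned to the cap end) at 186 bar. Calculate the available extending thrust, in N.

F ≈ 2.39e5 N

With equal pressure on both faces, forces on the annular region cancel; the net push is pressure × rod cross-section.
Rod cross-section A_rod = π/4 × (12.8 cm)² = 128.7 cm^2
F = P × A_rod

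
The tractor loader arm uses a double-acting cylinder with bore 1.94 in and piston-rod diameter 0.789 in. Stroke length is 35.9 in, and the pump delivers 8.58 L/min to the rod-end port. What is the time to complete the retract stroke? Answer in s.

t ≈ 10.1 s

Rod-side annular area A_ann = π/4 × (1.94² − 0.789²) = 2.467 in^2
Swept volume V = A × L; t = V / Q = A·L / Q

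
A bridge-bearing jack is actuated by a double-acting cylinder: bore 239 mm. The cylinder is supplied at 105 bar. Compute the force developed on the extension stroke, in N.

F ≈ 4.71e5 N

Cap-side area A_cap = π/4 × (239 mm)² = 44860 mm^2
F = P × A_cap = 105 bar × A_cap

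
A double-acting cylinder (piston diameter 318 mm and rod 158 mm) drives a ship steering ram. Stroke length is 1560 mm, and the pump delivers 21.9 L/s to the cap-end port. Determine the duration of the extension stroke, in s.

Cap-side area A_cap = π/4 × (318 mm)² = 79420 mm^2
Swept volume V = A × L; t = V / Q = A·L / Q

t ≈ 5.66 s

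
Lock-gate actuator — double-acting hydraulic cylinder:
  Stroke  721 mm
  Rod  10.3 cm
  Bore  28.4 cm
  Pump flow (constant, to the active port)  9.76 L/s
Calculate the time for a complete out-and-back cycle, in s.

t ≈ 8.74 s

Cap-side area A_cap = π/4 × (28.4 cm)² = 633.5 cm^2
Rod-side annular area A_ann = π/4 × (28.4² − 10.3²) = 550.1 cm^2
t_ext = A_cap·L/Q = 4.680 s
t_ret = A_ann·L/Q = 4.064 s
t_cycle = t_ext + t_ret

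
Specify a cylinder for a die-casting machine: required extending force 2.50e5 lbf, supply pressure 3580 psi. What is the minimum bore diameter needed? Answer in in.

Extension force acts on the full piston face: F = P × (π/4)D².
D = √(4F / (πP)) = √(4 × 2.50e5 lbf / (π × 3580 psi))

D ≈ 9.43 in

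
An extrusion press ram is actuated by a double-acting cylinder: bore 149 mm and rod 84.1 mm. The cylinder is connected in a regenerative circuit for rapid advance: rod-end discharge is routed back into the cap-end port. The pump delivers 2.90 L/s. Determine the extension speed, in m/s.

In regeneration the rod-end outflow joins the pump flow into the cap end, so the net volume the pump must supply per unit advance equals the rod cross-section area.
Rod cross-section A_rod = π/4 × (84.1 mm)² = 5555 mm^2
v = Q_pump / A_rod

v ≈ 0.522 m/s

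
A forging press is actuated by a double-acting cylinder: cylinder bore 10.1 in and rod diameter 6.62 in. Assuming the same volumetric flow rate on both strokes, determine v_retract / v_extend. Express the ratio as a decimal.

v_ret/v_ext ≈ 1.75

Cap-side area A_cap = π/4 × (10.1 in)² = 80.12 in^2
Rod-side annular area A_ann = π/4 × (10.1² − 6.62²) = 45.70 in^2
For equal Q, v ∝ 1/A, so v_ret/v_ext = A_cap/A_ann.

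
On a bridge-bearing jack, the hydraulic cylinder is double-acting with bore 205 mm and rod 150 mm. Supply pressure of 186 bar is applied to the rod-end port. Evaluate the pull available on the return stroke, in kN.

Rod-side annular area A_ann = π/4 × (205² − 150²) = 15330 mm^2
On retraction the pressure acts on the annular area (bore minus rod).
F = P × A_ann

F ≈ 285 kN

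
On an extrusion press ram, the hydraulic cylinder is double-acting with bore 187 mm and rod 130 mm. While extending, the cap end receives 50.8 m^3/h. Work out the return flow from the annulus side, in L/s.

Q_out ≈ 7.29 L/s

Cap-side area A_cap = π/4 × (187 mm)² = 27460 mm^2
Rod-side annular area A_ann = π/4 × (187² − 130²) = 14190 mm^2
Piston speed v = Q_in/A_cap; rod-end outflow Q_out = v × A_ann = Q_in × A_ann/A_cap.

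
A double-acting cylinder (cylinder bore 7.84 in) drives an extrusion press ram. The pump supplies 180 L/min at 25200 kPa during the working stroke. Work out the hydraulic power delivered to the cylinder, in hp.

W ≈ 101 hp

Hydraulic power = P × Q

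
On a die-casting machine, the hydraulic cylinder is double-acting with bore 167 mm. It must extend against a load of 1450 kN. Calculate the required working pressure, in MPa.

P ≈ 66.2 MPa

Cap-side area A_cap = π/4 × (167 mm)² = 21900 mm^2
P = F / A = 1450 kN / A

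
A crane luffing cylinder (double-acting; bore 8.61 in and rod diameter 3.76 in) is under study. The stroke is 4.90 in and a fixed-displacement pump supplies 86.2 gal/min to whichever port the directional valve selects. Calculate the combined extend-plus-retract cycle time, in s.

Cap-side area A_cap = π/4 × (8.61 in)² = 58.22 in^2
Rod-side annular area A_ann = π/4 × (8.61² − 3.76²) = 47.12 in^2
t_ext = A_cap·L/Q = 0.8597 s
t_ret = A_ann·L/Q = 0.6957 s
t_cycle = t_ext + t_ret

t ≈ 1.56 s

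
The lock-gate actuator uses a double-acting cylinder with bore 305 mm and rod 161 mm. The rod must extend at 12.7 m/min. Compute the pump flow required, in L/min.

Q ≈ 928 L/min

Cap-side area A_cap = π/4 × (305 mm)² = 73060 mm^2
Q = A × v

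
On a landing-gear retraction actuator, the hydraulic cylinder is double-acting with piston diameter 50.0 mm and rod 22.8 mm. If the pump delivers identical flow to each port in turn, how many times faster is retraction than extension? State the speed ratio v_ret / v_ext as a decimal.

v_ret/v_ext ≈ 1.26

Cap-side area A_cap = π/4 × (50.0 mm)² = 1963 mm^2
Rod-side annular area A_ann = π/4 × (50.0² − 22.8²) = 1555 mm^2
For equal Q, v ∝ 1/A, so v_ret/v_ext = A_cap/A_ann.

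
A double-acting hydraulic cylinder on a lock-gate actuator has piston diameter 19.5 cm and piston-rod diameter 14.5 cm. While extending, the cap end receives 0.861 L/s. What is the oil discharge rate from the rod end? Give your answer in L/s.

Cap-side area A_cap = π/4 × (19.5 cm)² = 298.6 cm^2
Rod-side annular area A_ann = π/4 × (19.5² − 14.5²) = 133.5 cm^2
Piston speed v = Q_in/A_cap; rod-end outflow Q_out = v × A_ann = Q_in × A_ann/A_cap.

Q_out ≈ 0.385 L/s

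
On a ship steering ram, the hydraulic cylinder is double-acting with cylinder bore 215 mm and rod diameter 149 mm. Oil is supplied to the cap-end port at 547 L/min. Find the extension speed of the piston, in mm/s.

v ≈ 251 mm/s

Cap-side area A_cap = π/4 × (215 mm)² = 36310 mm^2
v = Q / A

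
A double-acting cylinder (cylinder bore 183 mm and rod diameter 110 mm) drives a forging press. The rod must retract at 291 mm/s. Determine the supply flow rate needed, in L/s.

Q ≈ 4.89 L/s

Rod-side annular area A_ann = π/4 × (183² − 110²) = 16800 mm^2
Q = A × v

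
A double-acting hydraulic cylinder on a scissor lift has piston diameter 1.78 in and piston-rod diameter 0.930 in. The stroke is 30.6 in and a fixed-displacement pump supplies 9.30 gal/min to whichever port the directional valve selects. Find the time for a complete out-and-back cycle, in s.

t ≈ 3.67 s

Cap-side area A_cap = π/4 × (1.78 in)² = 2.488 in^2
Rod-side annular area A_ann = π/4 × (1.78² − 0.930²) = 1.809 in^2
t_ext = A_cap·L/Q = 2.127 s
t_ret = A_ann·L/Q = 1.546 s
t_cycle = t_ext + t_ret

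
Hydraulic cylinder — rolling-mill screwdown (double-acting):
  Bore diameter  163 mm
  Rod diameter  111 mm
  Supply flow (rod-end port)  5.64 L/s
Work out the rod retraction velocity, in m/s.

v ≈ 0.504 m/s

Rod-side annular area A_ann = π/4 × (163² − 111²) = 11190 mm^2
Flow into the rod-end port fills the annular volume.
v = Q / A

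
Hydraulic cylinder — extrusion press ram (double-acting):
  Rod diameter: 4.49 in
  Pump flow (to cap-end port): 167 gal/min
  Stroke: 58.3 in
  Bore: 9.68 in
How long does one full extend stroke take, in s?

Cap-side area A_cap = π/4 × (9.68 in)² = 73.59 in^2
Swept volume V = A × L; t = V / Q = A·L / Q

t ≈ 6.67 s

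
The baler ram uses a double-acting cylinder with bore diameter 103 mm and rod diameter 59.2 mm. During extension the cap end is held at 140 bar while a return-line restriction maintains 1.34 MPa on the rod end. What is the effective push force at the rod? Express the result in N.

F ≈ 1.09e5 N

Cap-side area A_cap = π/4 × (103 mm)² = 8332 mm^2
Rod-side annular area A_ann = π/4 × (103² − 59.2²) = 5580 mm^2
Net thrust = P_cap·A_cap − P_rod·A_ann = 1.167e5 N − 7477 N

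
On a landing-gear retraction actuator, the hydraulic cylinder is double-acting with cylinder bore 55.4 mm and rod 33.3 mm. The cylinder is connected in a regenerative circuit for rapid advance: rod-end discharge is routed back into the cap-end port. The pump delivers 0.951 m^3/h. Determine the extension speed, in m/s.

In regeneration the rod-end outflow joins the pump flow into the cap end, so the net volume the pump must supply per unit advance equals the rod cross-section area.
Rod cross-section A_rod = π/4 × (33.3 mm)² = 870.9 mm^2
v = Q_pump / A_rod

v ≈ 0.303 m/s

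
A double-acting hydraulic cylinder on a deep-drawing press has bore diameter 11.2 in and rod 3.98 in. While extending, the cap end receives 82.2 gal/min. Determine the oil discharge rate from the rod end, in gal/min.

Q_out ≈ 71.8 gal/min

Cap-side area A_cap = π/4 × (11.2 in)² = 98.52 in^2
Rod-side annular area A_ann = π/4 × (11.2² − 3.98²) = 86.08 in^2
Piston speed v = Q_in/A_cap; rod-end outflow Q_out = v × A_ann = Q_in × A_ann/A_cap.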